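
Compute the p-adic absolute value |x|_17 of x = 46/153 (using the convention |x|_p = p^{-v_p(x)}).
|46/153|_17 = 17

Step 1 — compute v_17(x) by factoring powers of 17 out of the numerator and denominator: v_17(46/153) = -1. Step 2 — apply |x|_p = p^{-v_p(x)} = 17^{1} = 17.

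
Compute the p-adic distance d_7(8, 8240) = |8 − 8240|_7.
d_7(8, 8240) = 1/343

Step 1 — x − y = 8 − 8240 = -8232. Step 2 — v_7(-8232) = 3 (factor: -8232 = −(7^3 · 24); the sign does not affect v_p). Step 3 — |x − y|_7 = 7^{-3} = 1/343.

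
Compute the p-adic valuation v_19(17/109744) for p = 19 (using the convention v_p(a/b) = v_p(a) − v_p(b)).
v_19(17/109744) = -3

Factor powers of 19 from the numerator and denominator of the reduced fraction: 17 = 19^0 · 17 and 109744 = 19^3 · 16. Apply v_p(a/b) = v_p(a) − v_p(b): v_19(17/109744) = 0 − 3 = -3.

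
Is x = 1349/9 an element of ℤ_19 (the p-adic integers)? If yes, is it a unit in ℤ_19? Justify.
x ∈ ℤ_19 but not a unit; v_19(x) = 1 > 0

ℤ_19 = {x ∈ ℚ_19 : v_19(x) ≥ 0} and ℤ_19^× = {x ∈ ℤ_19 : v_19(x) = 0}. Here v_19(1349/9) = v_19(num) − v_19(den) = 1; compare against these criteria.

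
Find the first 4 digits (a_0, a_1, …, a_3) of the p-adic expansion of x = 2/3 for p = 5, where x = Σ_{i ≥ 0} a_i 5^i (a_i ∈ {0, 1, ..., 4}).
(a_0, …, a_3) = (4, 1, 3, 1)

v_5(2/3) = 0 (numerator and denominator both coprime to 5), so x ∈ ℤ_5^×. Compute digits iteratively via a_i = x_i mod 5, x_{i+1} = (x_i − a_i)/5, with x_0 = x:
  x_0 = 2/3;  a_0 = 4;  x_1 = (x_0 − 4)/5 = -2/3
  x_1 = -2/3;  a_1 = 1;  x_2 = (x_1 − 1)/5 = -1/3
  x_2 = -1/3;  a_2 = 3;  x_3 = (x_2 − 3)/5 = -2/3
  x_3 = -2/3;  a_3 = 1;  x_4 = (x_3 − 1)/5 = -1/3
Digits: (4, 1, 3, 1).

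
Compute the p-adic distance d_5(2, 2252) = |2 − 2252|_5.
d_5(2, 2252) = 1/125

Step 1 — x − y = 2 − 2252 = -2250. Step 2 — v_5(-2250) = 3 (factor: -2250 = −(5^3 · 18); the sign does not affect v_p). Step 3 — |x − y|_5 = 5^{-3} = 1/125.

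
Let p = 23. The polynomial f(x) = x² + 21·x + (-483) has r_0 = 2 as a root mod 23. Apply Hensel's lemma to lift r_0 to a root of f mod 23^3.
r_2 = 5775 (mod 12167)

Hensel: r_{i+1} = r_i − f(r_i)·(f′(r_i))^{-1} mod 23^{i+2}, f′(x) = 2x + 21. Iterate:
  r_0 = 2 (mod 23)
  r_1 = 485 (mod 529)
  r_2 = 5775 (mod 12167)
Final: r = 5775 satisfies f(r) ≡ 0 mod 23^3.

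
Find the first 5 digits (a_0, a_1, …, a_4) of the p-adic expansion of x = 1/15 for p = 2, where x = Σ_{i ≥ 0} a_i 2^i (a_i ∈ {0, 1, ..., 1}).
(a_0, …, a_4) = (1, 1, 1, 1, 0)

v_2(1/15) = 0 (numerator and denominator both coprime to 2), so x ∈ ℤ_2^×. Compute digits iteratively via a_i = x_i mod 2, x_{i+1} = (x_i − a_i)/2, with x_0 = x:
  x_0 = 1/15;  a_0 = 1;  x_1 = (x_0 − 1)/2 = -7/15
  x_1 = -7/15;  a_1 = 1;  x_2 = (x_1 − 1)/2 = -11/15
  x_2 = -11/15;  a_2 = 1;  x_3 = (x_2 − 1)/2 = -13/15
  x_3 = -13/15;  a_3 = 1;  x_4 = (x_3 − 1)/2 = -14/15
  x_4 = -14/15;  a_4 = 0;  x_5 = (x_4 − 0)/2 = -7/15
Digits: (1, 1, 1, 1, 0).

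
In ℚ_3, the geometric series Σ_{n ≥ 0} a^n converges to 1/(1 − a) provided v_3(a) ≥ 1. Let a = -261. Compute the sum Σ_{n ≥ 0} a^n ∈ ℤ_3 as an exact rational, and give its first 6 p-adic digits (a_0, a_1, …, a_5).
Σ a^n = 1/(1 − a) = 1/262;  first 6 digits = (1, 0, 1, 2, 0, 0)

v_3(a) = 2 ≥ 1, so the series converges in ℤ_3 to 1/(1 − a) = 1/(1 − (-261)) = 1/262. Expand this rational in ℤ_3: compute digits iteratively via d_i = x_i mod 3, x_{i+1} = (x_i − d_i)/3. The first 6 digits are (1, 0, 1, 2, 0, 0).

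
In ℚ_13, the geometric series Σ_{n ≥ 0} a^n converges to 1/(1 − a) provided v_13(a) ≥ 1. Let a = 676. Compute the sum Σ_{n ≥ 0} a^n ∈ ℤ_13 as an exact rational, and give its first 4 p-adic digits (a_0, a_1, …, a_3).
Σ a^n = 1/(1 − a) = -1/675;  first 4 digits = (1, 0, 4, 0)

v_13(a) = 2 ≥ 1, so the series converges in ℤ_13 to 1/(1 − a) = 1/(1 − 676) = -1/675. Expand this rational in ℤ_13: compute digits iteratively via d_i = x_i mod 13, x_{i+1} = (x_i − d_i)/13. The first 4 digits are (1, 0, 4, 0).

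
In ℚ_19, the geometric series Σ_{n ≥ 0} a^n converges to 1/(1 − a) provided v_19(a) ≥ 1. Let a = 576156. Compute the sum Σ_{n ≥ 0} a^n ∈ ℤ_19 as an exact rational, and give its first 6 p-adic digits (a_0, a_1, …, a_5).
Σ a^n = 1/(1 − a) = -1/576155;  first 6 digits = (1, 0, 0, 8, 4, 0)

v_19(a) = 3 ≥ 1, so the series converges in ℤ_19 to 1/(1 − a) = 1/(1 − 576156) = -1/576155. Expand this rational in ℤ_19: compute digits iteratively via d_i = x_i mod 19, x_{i+1} = (x_i − d_i)/19. The first 6 digits are (1, 0, 0, 8, 4, 0).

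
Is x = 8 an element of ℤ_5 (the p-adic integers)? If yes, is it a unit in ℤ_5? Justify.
x ∈ ℤ_5^× (unit); v_5(x) = 0

ℤ_5 = {x ∈ ℚ_5 : v_5(x) ≥ 0} and ℤ_5^× = {x ∈ ℤ_5 : v_5(x) = 0}. Here v_5(8) = v_5(num) − v_5(den) = 0; compare against these criteria.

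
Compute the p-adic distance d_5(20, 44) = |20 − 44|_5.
d_5(20, 44) = 1

Step 1 — x − y = 20 − 44 = -24. Step 2 — v_5(-24) = 0 (factor: -24 = −(5^0 · 24); the sign does not affect v_p). Step 3 — |x − y|_5 = 5^{0} = 1.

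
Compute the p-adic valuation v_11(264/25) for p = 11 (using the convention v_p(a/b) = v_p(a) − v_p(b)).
v_11(264/25) = 1

Factor powers of 11 from the numerator and denominator of the reduced fraction: 264 = 11^1 · 24 and 25 = 11^0 · 25. Apply v_p(a/b) = v_p(a) − v_p(b): v_11(264/25) = 1 − 0 = 1.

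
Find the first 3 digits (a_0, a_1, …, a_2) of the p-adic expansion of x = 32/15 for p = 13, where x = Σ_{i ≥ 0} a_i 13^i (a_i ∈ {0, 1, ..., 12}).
(a_0, …, a_2) = (3, 6, 3)

v_13(32/15) = 0 (numerator and denominator both coprime to 13), so x ∈ ℤ_13^×. Compute digits iteratively via a_i = x_i mod 13, x_{i+1} = (x_i − a_i)/13, with x_0 = x:
  x_0 = 32/15;  a_0 = 3;  x_1 = (x_0 − 3)/13 = -1/15
  x_1 = -1/15;  a_1 = 6;  x_2 = (x_1 − 6)/13 = -7/15
  x_2 = -7/15;  a_2 = 3;  x_3 = (x_2 − 3)/13 = -4/15
Digits: (3, 6, 3).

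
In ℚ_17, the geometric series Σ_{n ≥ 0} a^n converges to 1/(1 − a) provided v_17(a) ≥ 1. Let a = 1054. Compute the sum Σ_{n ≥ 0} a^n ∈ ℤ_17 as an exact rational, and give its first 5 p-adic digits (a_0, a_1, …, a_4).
Σ a^n = 1/(1 − a) = -1/1053;  first 5 digits = (1, 11, 5, 10, 11)

v_17(a) = 1 ≥ 1, so the series converges in ℤ_17 to 1/(1 − a) = 1/(1 − 1054) = -1/1053. Expand this rational in ℤ_17: compute digits iteratively via d_i = x_i mod 17, x_{i+1} = (x_i − d_i)/17. The first 5 digits are (1, 11, 5, 10, 11).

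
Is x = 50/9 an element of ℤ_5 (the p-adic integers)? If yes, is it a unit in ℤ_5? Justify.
x ∈ ℤ_5 but not a unit; v_5(x) = 2 > 0

ℤ_5 = {x ∈ ℚ_5 : v_5(x) ≥ 0} and ℤ_5^× = {x ∈ ℤ_5 : v_5(x) = 0}. Here v_5(50/9) = v_5(num) − v_5(den) = 2; compare against these criteria.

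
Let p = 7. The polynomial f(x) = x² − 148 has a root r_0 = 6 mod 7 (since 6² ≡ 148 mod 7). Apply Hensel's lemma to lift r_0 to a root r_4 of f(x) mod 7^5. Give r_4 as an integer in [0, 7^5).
r_4 = 13131 (mod 16807)

Hensel's recurrence: r_{i+1} = r_i − f(r_i)·(f′(r_i))^{-1} mod 7^{i+2}, with f′(x) = 2x. Iterate:
  r_0 = 6 (mod 7)
  r_1 = 48 (mod 49)
  r_2 = 97 (mod 343)
  r_3 = 1126 (mod 2401)
  r_4 = 13131 (mod 16807)
Final: r_4 = 13131, and one checks f(r_4) ≡ 0 mod 7^5.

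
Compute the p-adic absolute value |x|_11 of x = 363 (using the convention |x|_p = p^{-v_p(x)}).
|363|_11 = 1/121

Step 1 — compute v_11(x) by factoring powers of 11 out of the numerator and denominator: v_11(363) = 2. Step 2 — apply |x|_p = p^{-v_p(x)} = 11^{-2} = 1/121.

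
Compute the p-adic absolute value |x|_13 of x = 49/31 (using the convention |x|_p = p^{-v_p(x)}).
|49/31|_13 = 1

Step 1 — compute v_13(x) by factoring powers of 13 out of the numerator and denominator: v_13(49/31) = 0. Step 2 — apply |x|_p = p^{-v_p(x)} = 13^{0} = 1.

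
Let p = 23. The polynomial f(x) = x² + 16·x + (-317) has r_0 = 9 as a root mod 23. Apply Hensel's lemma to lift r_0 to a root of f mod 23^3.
r_2 = 6173 (mod 12167)

Hensel: r_{i+1} = r_i − f(r_i)·(f′(r_i))^{-1} mod 23^{i+2}, f′(x) = 2x + 16. Iterate:
  r_0 = 9 (mod 23)
  r_1 = 354 (mod 529)
  r_2 = 6173 (mod 12167)
Final: r = 6173 satisfies f(r) ≡ 0 mod 23^3.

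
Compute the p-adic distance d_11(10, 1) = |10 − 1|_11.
d_11(10, 1) = 1

Step 1 — x − y = 10 − 1 = 9. Step 2 — v_11(9) = 0 (factor: 9 = (11^0 · 9); the sign does not affect v_p). Step 3 — |x − y|_11 = 11^{0} = 1.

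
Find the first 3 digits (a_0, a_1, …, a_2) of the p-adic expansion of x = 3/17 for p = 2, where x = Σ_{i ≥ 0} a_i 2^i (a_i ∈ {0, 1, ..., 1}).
(a_0, …, a_2) = (1, 1, 0)

v_2(3/17) = 0 (numerator and denominator both coprime to 2), so x ∈ ℤ_2^×. Compute digits iteratively via a_i = x_i mod 2, x_{i+1} = (x_i − a_i)/2, with x_0 = x:
  x_0 = 3/17;  a_0 = 1;  x_1 = (x_0 − 1)/2 = -7/17
  x_1 = -7/17;  a_1 = 1;  x_2 = (x_1 − 1)/2 = -12/17
  x_2 = -12/17;  a_2 = 0;  x_3 = (x_2 − 0)/2 = -6/17
Digits: (1, 1, 0).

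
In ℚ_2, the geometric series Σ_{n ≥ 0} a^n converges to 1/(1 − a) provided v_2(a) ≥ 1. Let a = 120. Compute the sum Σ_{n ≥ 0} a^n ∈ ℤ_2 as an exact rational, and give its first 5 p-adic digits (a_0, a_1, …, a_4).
Σ a^n = 1/(1 − a) = -1/119;  first 5 digits = (1, 0, 0, 1, 1)

v_2(a) = 3 ≥ 1, so the series converges in ℤ_2 to 1/(1 − a) = 1/(1 − 120) = -1/119. Expand this rational in ℤ_2: compute digits iteratively via d_i = x_i mod 2, x_{i+1} = (x_i − d_i)/2. The first 5 digits are (1, 0, 0, 1, 1).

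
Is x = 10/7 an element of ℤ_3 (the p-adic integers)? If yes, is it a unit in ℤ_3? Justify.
x ∈ ℤ_3^× (unit); v_3(x) = 0

ℤ_3 = {x ∈ ℚ_3 : v_3(x) ≥ 0} and ℤ_3^× = {x ∈ ℤ_3 : v_3(x) = 0}. Here v_3(10/7) = v_3(num) − v_3(den) = 0; compare against these criteria.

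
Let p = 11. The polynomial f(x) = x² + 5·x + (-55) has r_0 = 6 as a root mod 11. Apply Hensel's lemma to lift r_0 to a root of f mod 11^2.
r_1 = 105 (mod 121)

Hensel: r_{i+1} = r_i − f(r_i)·(f′(r_i))^{-1} mod 11^{i+2}, f′(x) = 2x + 5. Iterate:
  r_0 = 6 (mod 11)
  r_1 = 105 (mod 121)
Final: r = 105 satisfies f(r) ≡ 0 mod 11^2.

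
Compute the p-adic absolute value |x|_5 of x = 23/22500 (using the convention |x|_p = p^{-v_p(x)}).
|23/22500|_5 = 625

Step 1 — compute v_5(x) by factoring powers of 5 out of the numerator and denominator: v_5(23/22500) = -4. Step 2 — apply |x|_p = p^{-v_p(x)} = 5^{4} = 625.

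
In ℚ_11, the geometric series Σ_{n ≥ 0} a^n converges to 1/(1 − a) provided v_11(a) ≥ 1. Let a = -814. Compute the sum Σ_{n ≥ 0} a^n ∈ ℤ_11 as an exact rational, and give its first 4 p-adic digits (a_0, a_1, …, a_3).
Σ a^n = 1/(1 − a) = 1/815;  first 4 digits = (1, 3, 2, 7)

v_11(a) = 1 ≥ 1, so the series converges in ℤ_11 to 1/(1 − a) = 1/(1 − (-814)) = 1/815. Expand this rational in ℤ_11: compute digits iteratively via d_i = x_i mod 11, x_{i+1} = (x_i − d_i)/11. The first 4 digits are (1, 3, 2, 7).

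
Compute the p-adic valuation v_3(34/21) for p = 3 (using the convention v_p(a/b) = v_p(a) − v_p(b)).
v_3(34/21) = -1

Factor powers of 3 from the numerator and denominator of the reduced fraction: 34 = 3^0 · 34 and 21 = 3^1 · 7. Apply v_p(a/b) = v_p(a) − v_p(b): v_3(34/21) = 0 − 1 = -1.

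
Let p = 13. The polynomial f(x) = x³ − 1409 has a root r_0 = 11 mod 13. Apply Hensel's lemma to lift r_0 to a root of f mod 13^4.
r_3 = 16326 (mod 28561)

Hensel: r_{i+1} = r_i − f(r_i)/f′(r_i) mod 13^{i+2}, where f′(x) = 3x². Iterate:
  r_0 = 11 (mod 13)
  r_1 = 102 (mod 169)
  r_2 = 947 (mod 2197)
  r_3 = 16326 (mod 28561)
Final: r = 16326 with f(r) ≡ 0 mod 13^4.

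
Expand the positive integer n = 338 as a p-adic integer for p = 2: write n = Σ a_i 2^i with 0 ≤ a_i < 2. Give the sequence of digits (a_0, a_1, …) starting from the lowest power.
(a_0, a_1, …) = (0, 1, 0, 0, 1, 0, 1, 0, 1)

Repeated division by 2 gives the digits low-to-high: 338 = 1·2^1 + 1·2^4 + 1·2^6 + 1·2^8. Digit sequence: (0, 1, 0, 0, 1, 0, 1, 0, 1).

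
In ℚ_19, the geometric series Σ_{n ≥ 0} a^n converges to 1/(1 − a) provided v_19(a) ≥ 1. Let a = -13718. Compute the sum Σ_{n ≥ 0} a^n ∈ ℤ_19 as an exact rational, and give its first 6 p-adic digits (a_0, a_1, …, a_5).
Σ a^n = 1/(1 − a) = 1/13719;  first 6 digits = (1, 0, 0, 17, 18, 18)

v_19(a) = 3 ≥ 1, so the series converges in ℤ_19 to 1/(1 − a) = 1/(1 − (-13718)) = 1/13719. Expand this rational in ℤ_19: compute digits iteratively via d_i = x_i mod 19, x_{i+1} = (x_i − d_i)/19. The first 6 digits are (1, 0, 0, 17, 18, 18).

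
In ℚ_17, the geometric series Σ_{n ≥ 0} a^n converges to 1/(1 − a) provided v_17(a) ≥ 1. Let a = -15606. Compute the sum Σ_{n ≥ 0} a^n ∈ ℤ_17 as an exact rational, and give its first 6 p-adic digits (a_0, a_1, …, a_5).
Σ a^n = 1/(1 − a) = 1/15607;  first 6 digits = (1, 0, 14, 13, 8, 1)

v_17(a) = 2 ≥ 1, so the series converges in ℤ_17 to 1/(1 − a) = 1/(1 − (-15606)) = 1/15607. Expand this rational in ℤ_17: compute digits iteratively via d_i = x_i mod 17, x_{i+1} = (x_i − d_i)/17. The first 6 digits are (1, 0, 14, 13, 8, 1).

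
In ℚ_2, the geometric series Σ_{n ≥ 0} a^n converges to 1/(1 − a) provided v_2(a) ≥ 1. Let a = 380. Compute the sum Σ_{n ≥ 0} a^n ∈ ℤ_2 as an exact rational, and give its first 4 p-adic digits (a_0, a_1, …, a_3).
Σ a^n = 1/(1 − a) = -1/379;  first 4 digits = (1, 0, 1, 1)

v_2(a) = 2 ≥ 1, so the series converges in ℤ_2 to 1/(1 − a) = 1/(1 − 380) = -1/379. Expand this rational in ℤ_2: compute digits iteratively via d_i = x_i mod 2, x_{i+1} = (x_i − d_i)/2. The first 4 digits are (1, 0, 1, 1).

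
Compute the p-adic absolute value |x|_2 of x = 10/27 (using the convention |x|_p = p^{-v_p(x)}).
|10/27|_2 = 1/2

Step 1 — compute v_2(x) by factoring powers of 2 out of the numerator and denominator: v_2(10/27) = 1. Step 2 — apply |x|_p = p^{-v_p(x)} = 2^{-1} = 1/2.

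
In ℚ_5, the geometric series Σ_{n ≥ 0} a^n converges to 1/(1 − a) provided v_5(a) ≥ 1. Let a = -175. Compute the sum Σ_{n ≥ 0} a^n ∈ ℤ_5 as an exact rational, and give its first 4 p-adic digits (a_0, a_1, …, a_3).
Σ a^n = 1/(1 − a) = 1/176;  first 4 digits = (1, 0, 3, 3)

v_5(a) = 2 ≥ 1, so the series converges in ℤ_5 to 1/(1 − a) = 1/(1 − (-175)) = 1/176. Expand this rational in ℤ_5: compute digits iteratively via d_i = x_i mod 5, x_{i+1} = (x_i − d_i)/5. The first 4 digits are (1, 0, 3, 3).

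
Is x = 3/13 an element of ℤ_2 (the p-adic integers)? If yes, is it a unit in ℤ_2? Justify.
x ∈ ℤ_2^× (unit); v_2(x) = 0

ℤ_2 = {x ∈ ℚ_2 : v_2(x) ≥ 0} and ℤ_2^× = {x ∈ ℤ_2 : v_2(x) = 0}. Here v_2(3/13) = v_2(num) − v_2(den) = 0; compare against these criteria.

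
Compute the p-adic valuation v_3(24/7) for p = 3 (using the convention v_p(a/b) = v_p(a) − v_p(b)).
v_3(24/7) = 1

Factor powers of 3 from the numerator and denominator of the reduced fraction: 24 = 3^1 · 8 and 7 = 3^0 · 7. Apply v_p(a/b) = v_p(a) − v_p(b): v_3(24/7) = 1 − 0 = 1.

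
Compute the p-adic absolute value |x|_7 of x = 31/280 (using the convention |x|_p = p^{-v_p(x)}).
|31/280|_7 = 7

Step 1 — compute v_7(x) by factoring powers of 7 out of the numerator and denominator: v_7(31/280) = -1. Step 2 — apply |x|_p = p^{-v_p(x)} = 7^{1} = 7.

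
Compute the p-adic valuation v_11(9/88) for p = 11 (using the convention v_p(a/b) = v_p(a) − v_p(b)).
v_11(9/88) = -1

Factor powers of 11 from the numerator and denominator of the reduced fraction: 9 = 11^0 · 9 and 88 = 11^1 · 8. Apply v_p(a/b) = v_p(a) − v_p(b): v_11(9/88) = 0 − 1 = -1.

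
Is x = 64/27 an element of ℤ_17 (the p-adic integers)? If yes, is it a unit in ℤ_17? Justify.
x ∈ ℤ_17^× (unit); v_17(x) = 0

ℤ_17 = {x ∈ ℚ_17 : v_17(x) ≥ 0} and ℤ_17^× = {x ∈ ℤ_17 : v_17(x) = 0}. Here v_17(64/27) = v_17(num) − v_17(den) = 0; compare against these criteria.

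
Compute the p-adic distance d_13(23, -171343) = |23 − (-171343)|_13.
d_13(23, -171343) = 1/28561

Step 1 — x − y = 23 − (-171343) = 171366. Step 2 — v_13(171366) = 4 (factor: 171366 = (13^4 · 6); the sign does not affect v_p). Step 3 — |x − y|_13 = 13^{-4} = 1/28561.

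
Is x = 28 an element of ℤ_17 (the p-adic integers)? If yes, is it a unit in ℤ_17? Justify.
x ∈ ℤ_17^× (unit); v_17(x) = 0

ℤ_17 = {x ∈ ℚ_17 : v_17(x) ≥ 0} and ℤ_17^× = {x ∈ ℤ_17 : v_17(x) = 0}. Here v_17(28) = v_17(num) − v_17(den) = 0; compare against these criteria.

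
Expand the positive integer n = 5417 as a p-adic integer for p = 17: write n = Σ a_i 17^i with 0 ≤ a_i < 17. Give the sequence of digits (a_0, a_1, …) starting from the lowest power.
(a_0, a_1, …) = (11, 12, 1, 1)

Repeated division by 17 gives the digits low-to-high: 5417 = 11 + 12·17^1 + 1·17^2 + 1·17^3. Digit sequence: (11, 12, 1, 1).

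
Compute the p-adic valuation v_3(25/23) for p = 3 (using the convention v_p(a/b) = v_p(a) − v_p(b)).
v_3(25/23) = 0

Factor powers of 3 from the numerator and denominator of the reduced fraction: 25 = 3^0 · 25 and 23 = 3^0 · 23. Apply v_p(a/b) = v_p(a) − v_p(b): v_3(25/23) = 0 − 0 = 0.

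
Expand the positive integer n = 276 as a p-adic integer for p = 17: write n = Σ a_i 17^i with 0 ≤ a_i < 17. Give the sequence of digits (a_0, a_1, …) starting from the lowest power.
(a_0, a_1, …) = (4, 16)

Repeated division by 17 gives the digits low-to-high: 276 = 4 + 16·17^1. Digit sequence: (4, 16).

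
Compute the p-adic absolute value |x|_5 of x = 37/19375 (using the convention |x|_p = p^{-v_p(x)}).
|37/19375|_5 = 625

Step 1 — compute v_5(x) by factoring powers of 5 out of the numerator and denominator: v_5(37/19375) = -4. Step 2 — apply |x|_p = p^{-v_p(x)} = 5^{4} = 625.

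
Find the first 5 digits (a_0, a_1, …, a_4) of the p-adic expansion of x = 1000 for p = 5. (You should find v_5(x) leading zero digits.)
(a_0, …, a_4) = (0, 0, 0, 3, 1)

v_5(1000) = 3, so a_0 = ... = a_2 = 0. Factor out: x = 5^3 · u with u = 8 a unit in ℤ_5. Expand u iteratively via a_{v+i} = u_i mod 5, u_{i+1} = (u_i − a_{v+i})/5:
  u_0 = 8;  a_3 = 3;  u_1 = (u_0 − 3)/5 = 1
  u_1 = 1;  a_4 = 1;  u_2 = (u_1 − 1)/5 = 0
Digits: (0, 0, 0, 3, 1).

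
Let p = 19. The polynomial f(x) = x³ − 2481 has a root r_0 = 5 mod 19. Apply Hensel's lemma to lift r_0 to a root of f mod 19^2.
r_1 = 176 (mod 361)

Hensel: r_{i+1} = r_i − f(r_i)/f′(r_i) mod 19^{i+2}, where f′(x) = 3x². Iterate:
  r_0 = 5 (mod 19)
  r_1 = 176 (mod 361)
Final: r = 176 with f(r) ≡ 0 mod 19^2.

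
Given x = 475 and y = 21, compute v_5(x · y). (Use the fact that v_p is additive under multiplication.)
v_5(9975) = 2

v_p(x) = 2 (factor: 475 = 5^2 · 19); v_p(y) = 0 (factor: 21 = 5^0 · 21). Additivity: v_p(xy) = v_p(x) + v_p(y) = 2 + 0 = 2. (Direct check: xy = 9975 = 5^2 · (399).)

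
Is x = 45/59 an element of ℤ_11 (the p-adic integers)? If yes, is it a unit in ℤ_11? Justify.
x ∈ ℤ_11^× (unit); v_11(x) = 0

ℤ_11 = {x ∈ ℚ_11 : v_11(x) ≥ 0} and ℤ_11^× = {x ∈ ℤ_11 : v_11(x) = 0}. Here v_11(45/59) = v_11(num) − v_11(den) = 0; compare against these criteria.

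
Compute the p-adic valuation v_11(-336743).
v_11(-336743) = 4

v_11(n) is the largest exponent k such that 11^k divides n. Factor out: -336743 = -11^4 · 23. (Sign doesn't affect v_p.) So v_11(-336743) = 4.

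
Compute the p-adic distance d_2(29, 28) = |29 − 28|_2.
d_2(29, 28) = 1

Step 1 — x − y = 29 − 28 = 1. Step 2 — v_2(1) = 0 (factor: 1 = (2^0 · 1); the sign does not affect v_p). Step 3 — |x − y|_2 = 2^{0} = 1.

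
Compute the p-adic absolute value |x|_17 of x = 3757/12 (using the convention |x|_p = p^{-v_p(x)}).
|3757/12|_17 = 1/289

Step 1 — compute v_17(x) by factoring powers of 17 out of the numerator and denominator: v_17(3757/12) = 2. Step 2 — apply |x|_p = p^{-v_p(x)} = 17^{-2} = 1/289.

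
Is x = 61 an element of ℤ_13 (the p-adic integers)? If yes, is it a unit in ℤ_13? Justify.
x ∈ ℤ_13^× (unit); v_13(x) = 0

ℤ_13 = {x ∈ ℚ_13 : v_13(x) ≥ 0} and ℤ_13^× = {x ∈ ℤ_13 : v_13(x) = 0}. Here v_13(61) = v_13(num) − v_13(den) = 0; compare against these criteria.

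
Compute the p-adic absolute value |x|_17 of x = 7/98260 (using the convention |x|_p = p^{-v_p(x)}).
|7/98260|_17 = 4913

Step 1 — compute v_17(x) by factoring powers of 17 out of the numerator and denominator: v_17(7/98260) = -3. Step 2 — apply |x|_p = p^{-v_p(x)} = 17^{3} = 4913.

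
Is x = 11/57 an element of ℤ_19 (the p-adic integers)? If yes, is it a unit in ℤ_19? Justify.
x ∉ ℤ_19 (v_19(x) = -1 < 0)

ℤ_19 = {x ∈ ℚ_19 : v_19(x) ≥ 0} and ℤ_19^× = {x ∈ ℤ_19 : v_19(x) = 0}. Here v_19(11/57) = v_19(num) − v_19(den) = -1; compare against these criteria.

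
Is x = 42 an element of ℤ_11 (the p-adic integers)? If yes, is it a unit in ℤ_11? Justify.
x ∈ ℤ_11^× (unit); v_11(x) = 0

ℤ_11 = {x ∈ ℚ_11 : v_11(x) ≥ 0} and ℤ_11^× = {x ∈ ℤ_11 : v_11(x) = 0}. Here v_11(42) = v_11(num) − v_11(den) = 0; compare against these criteria.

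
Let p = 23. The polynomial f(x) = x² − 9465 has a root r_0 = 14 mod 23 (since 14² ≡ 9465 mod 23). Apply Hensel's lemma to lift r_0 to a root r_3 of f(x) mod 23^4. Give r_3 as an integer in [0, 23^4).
r_3 = 8110 (mod 279841)

Hensel's recurrence: r_{i+1} = r_i − f(r_i)·(f′(r_i))^{-1} mod 23^{i+2}, with f′(x) = 2x. Iterate:
  r_0 = 14 (mod 23)
  r_1 = 175 (mod 529)
  r_2 = 8110 (mod 12167)
  r_3 = 8110 (mod 279841)
Final: r_3 = 8110, and one checks f(r_3) ≡ 0 mod 23^4.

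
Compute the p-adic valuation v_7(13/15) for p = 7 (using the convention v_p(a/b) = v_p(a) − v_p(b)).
v_7(13/15) = 0

Factor powers of 7 from the numerator and denominator of the reduced fraction: 13 = 7^0 · 13 and 15 = 7^0 · 15. Apply v_p(a/b) = v_p(a) − v_p(b): v_7(13/15) = 0 − 0 = 0.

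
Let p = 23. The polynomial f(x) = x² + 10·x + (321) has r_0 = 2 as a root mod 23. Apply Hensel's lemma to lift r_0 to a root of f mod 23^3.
r_2 = 9915 (mod 12167)

Hensel: r_{i+1} = r_i − f(r_i)·(f′(r_i))^{-1} mod 23^{i+2}, f′(x) = 2x + 10. Iterate:
  r_0 = 2 (mod 23)
  r_1 = 393 (mod 529)
  r_2 = 9915 (mod 12167)
Final: r = 9915 satisfies f(r) ≡ 0 mod 23^3.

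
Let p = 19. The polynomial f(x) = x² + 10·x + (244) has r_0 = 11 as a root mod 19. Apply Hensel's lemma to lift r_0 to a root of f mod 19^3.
r_2 = 2557 (mod 6859)

Hensel: r_{i+1} = r_i − f(r_i)·(f′(r_i))^{-1} mod 19^{i+2}, f′(x) = 2x + 10. Iterate:
  r_0 = 11 (mod 19)
  r_1 = 30 (mod 361)
  r_2 = 2557 (mod 6859)
Final: r = 2557 satisfies f(r) ≡ 0 mod 19^3.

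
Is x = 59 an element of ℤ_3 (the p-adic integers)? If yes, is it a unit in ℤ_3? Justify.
x ∈ ℤ_3^× (unit); v_3(x) = 0

ℤ_3 = {x ∈ ℚ_3 : v_3(x) ≥ 0} and ℤ_3^× = {x ∈ ℤ_3 : v_3(x) = 0}. Here v_3(59) = v_3(num) − v_3(den) = 0; compare against these criteria.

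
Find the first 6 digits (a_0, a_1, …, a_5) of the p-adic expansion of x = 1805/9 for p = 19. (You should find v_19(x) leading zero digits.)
(a_0, …, a_5) = (0, 0, 9, 8, 8, 8)

v_19(1805/9) = 2, so a_0 = ... = a_1 = 0. Factor out: x = 19^2 · u with u = 5/9 a unit in ℤ_19. Expand u iteratively via a_{v+i} = u_i mod 19, u_{i+1} = (u_i − a_{v+i})/19:
  u_0 = 5/9;  a_2 = 9;  u_1 = (u_0 − 9)/19 = -4/9
  u_1 = -4/9;  a_3 = 8;  u_2 = (u_1 − 8)/19 = -4/9
  u_2 = -4/9;  a_4 = 8;  u_3 = (u_2 − 8)/19 = -4/9
  u_3 = -4/9;  a_5 = 8;  u_4 = (u_3 − 8)/19 = -4/9
Digits: (0, 0, 9, 8, 8, 8).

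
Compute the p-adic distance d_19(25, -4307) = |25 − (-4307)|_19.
d_19(25, -4307) = 1/361

Step 1 — x − y = 25 − (-4307) = 4332. Step 2 — v_19(4332) = 2 (factor: 4332 = (19^2 · 12); the sign does not affect v_p). Step 3 — |x − y|_19 = 19^{-2} = 1/361.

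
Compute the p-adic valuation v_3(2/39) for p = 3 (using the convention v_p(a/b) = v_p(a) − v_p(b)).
v_3(2/39) = -1

Factor powers of 3 from the numerator and denominator of the reduced fraction: 2 = 3^0 · 2 and 39 = 3^1 · 13. Apply v_p(a/b) = v_p(a) − v_p(b): v_3(2/39) = 0 − 1 = -1.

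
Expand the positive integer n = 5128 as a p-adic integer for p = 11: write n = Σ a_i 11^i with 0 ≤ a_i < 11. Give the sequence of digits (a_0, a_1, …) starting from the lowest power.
(a_0, a_1, …) = (2, 4, 9, 3)

Repeated division by 11 gives the digits low-to-high: 5128 = 2 + 4·11^1 + 9·11^2 + 3·11^3. Digit sequence: (2, 4, 9, 3).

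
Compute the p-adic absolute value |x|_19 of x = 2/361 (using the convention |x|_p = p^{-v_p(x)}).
|2/361|_19 = 361

Step 1 — compute v_19(x) by factoring powers of 19 out of the numerator and denominator: v_19(2/361) = -2. Step 2 — apply |x|_p = p^{-v_p(x)} = 19^{2} = 361.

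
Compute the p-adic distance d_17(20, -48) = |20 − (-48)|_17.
d_17(20, -48) = 1/17

Step 1 — x − y = 20 − (-48) = 68. Step 2 — v_17(68) = 1 (factor: 68 = (17^1 · 4); the sign does not affect v_p). Step 3 — |x − y|_17 = 17^{-1} = 1/17.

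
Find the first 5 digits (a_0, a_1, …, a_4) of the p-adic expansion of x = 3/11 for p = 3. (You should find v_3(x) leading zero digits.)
(a_0, …, a_4) = (0, 2, 1, 0, 2)

v_3(3/11) = 1, so a_0 = ... = a_0 = 0. Factor out: x = 3^1 · u with u = 1/11 a unit in ℤ_3. Expand u iteratively via a_{v+i} = u_i mod 3, u_{i+1} = (u_i − a_{v+i})/3:
  u_0 = 1/11;  a_1 = 2;  u_1 = (u_0 − 2)/3 = -7/11
  u_1 = -7/11;  a_2 = 1;  u_2 = (u_1 − 1)/3 = -6/11
  u_2 = -6/11;  a_3 = 0;  u_3 = (u_2 − 0)/3 = -2/11
  u_3 = -2/11;  a_4 = 2;  u_4 = (u_3 − 2)/3 = -8/11
Digits: (0, 2, 1, 0, 2).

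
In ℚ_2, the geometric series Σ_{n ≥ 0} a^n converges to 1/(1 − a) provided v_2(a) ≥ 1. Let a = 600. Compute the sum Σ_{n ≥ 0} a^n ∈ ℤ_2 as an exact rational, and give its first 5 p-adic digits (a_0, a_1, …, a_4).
Σ a^n = 1/(1 − a) = -1/599;  first 5 digits = (1, 0, 0, 1, 1)

v_2(a) = 3 ≥ 1, so the series converges in ℤ_2 to 1/(1 − a) = 1/(1 − 600) = -1/599. Expand this rational in ℤ_2: compute digits iteratively via d_i = x_i mod 2, x_{i+1} = (x_i − d_i)/2. The first 5 digits are (1, 0, 0, 1, 1).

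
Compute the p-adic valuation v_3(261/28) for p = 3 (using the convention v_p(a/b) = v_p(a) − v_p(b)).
v_3(261/28) = 2

Factor powers of 3 from the numerator and denominator of the reduced fraction: 261 = 3^2 · 29 and 28 = 3^0 · 28. Apply v_p(a/b) = v_p(a) − v_p(b): v_3(261/28) = 2 − 0 = 2.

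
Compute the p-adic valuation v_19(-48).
v_19(-48) = 0

v_19(n) is the largest exponent k such that 19^k divides n. Factor out: -48 = -19^0 · 48. (Sign doesn't affect v_p.) So v_19(-48) = 0.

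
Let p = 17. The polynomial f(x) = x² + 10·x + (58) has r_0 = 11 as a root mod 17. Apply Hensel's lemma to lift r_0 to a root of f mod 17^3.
r_2 = 2612 (mod 4913)

Hensel: r_{i+1} = r_i − f(r_i)·(f′(r_i))^{-1} mod 17^{i+2}, f′(x) = 2x + 10. Iterate:
  r_0 = 11 (mod 17)
  r_1 = 11 (mod 289)
  r_2 = 2612 (mod 4913)
Final: r = 2612 satisfies f(r) ≡ 0 mod 17^3.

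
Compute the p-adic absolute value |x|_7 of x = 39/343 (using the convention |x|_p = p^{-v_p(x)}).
|39/343|_7 = 343

Step 1 — compute v_7(x) by factoring powers of 7 out of the numerator and denominator: v_7(39/343) = -3. Step 2 — apply |x|_p = p^{-v_p(x)} = 7^{3} = 343.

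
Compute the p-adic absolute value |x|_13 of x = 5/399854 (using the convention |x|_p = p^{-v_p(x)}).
|5/399854|_13 = 28561

Step 1 — compute v_13(x) by factoring powers of 13 out of the numerator and denominator: v_13(5/399854) = -4. Step 2 — apply |x|_p = p^{-v_p(x)} = 13^{4} = 28561.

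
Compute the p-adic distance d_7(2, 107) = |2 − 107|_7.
d_7(2, 107) = 1/7

Step 1 — x − y = 2 − 107 = -105. Step 2 — v_7(-105) = 1 (factor: -105 = −(7^1 · 15); the sign does not affect v_p). Step 3 — |x − y|_7 = 7^{-1} = 1/7.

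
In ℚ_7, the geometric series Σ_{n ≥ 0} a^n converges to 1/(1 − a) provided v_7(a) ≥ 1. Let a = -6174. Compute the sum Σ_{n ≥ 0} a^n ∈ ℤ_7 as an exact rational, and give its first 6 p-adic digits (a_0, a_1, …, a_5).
Σ a^n = 1/(1 − a) = 1/6175;  first 6 digits = (1, 0, 0, 3, 4, 6)

v_7(a) = 3 ≥ 1, so the series converges in ℤ_7 to 1/(1 − a) = 1/(1 − (-6174)) = 1/6175. Expand this rational in ℤ_7: compute digits iteratively via d_i = x_i mod 7, x_{i+1} = (x_i − d_i)/7. The first 6 digits are (1, 0, 0, 3, 4, 6).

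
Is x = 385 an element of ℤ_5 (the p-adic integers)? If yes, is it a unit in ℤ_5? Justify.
x ∈ ℤ_5 but not a unit; v_5(x) = 1 > 0

ℤ_5 = {x ∈ ℚ_5 : v_5(x) ≥ 0} and ℤ_5^× = {x ∈ ℤ_5 : v_5(x) = 0}. Here v_5(385) = v_5(num) − v_5(den) = 1; compare against these criteria.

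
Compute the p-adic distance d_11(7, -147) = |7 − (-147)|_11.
d_11(7, -147) = 1/11

Step 1 — x − y = 7 − (-147) = 154. Step 2 — v_11(154) = 1 (factor: 154 = (11^1 · 14); the sign does not affect v_p). Step 3 — |x − y|_11 = 11^{-1} = 1/11.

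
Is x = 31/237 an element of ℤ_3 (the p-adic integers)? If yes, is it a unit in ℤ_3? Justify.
x ∉ ℤ_3 (v_3(x) = -1 < 0)

ℤ_3 = {x ∈ ℚ_3 : v_3(x) ≥ 0} and ℤ_3^× = {x ∈ ℤ_3 : v_3(x) = 0}. Here v_3(31/237) = v_3(num) − v_3(den) = -1; compare against these criteria.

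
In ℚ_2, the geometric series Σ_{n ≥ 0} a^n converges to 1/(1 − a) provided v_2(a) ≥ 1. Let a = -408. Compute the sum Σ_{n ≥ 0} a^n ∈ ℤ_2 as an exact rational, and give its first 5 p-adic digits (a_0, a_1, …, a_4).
Σ a^n = 1/(1 − a) = 1/409;  first 5 digits = (1, 0, 0, 1, 0)

v_2(a) = 3 ≥ 1, so the series converges in ℤ_2 to 1/(1 − a) = 1/(1 − (-408)) = 1/409. Expand this rational in ℤ_2: compute digits iteratively via d_i = x_i mod 2, x_{i+1} = (x_i − d_i)/2. The first 5 digits are (1, 0, 0, 1, 0).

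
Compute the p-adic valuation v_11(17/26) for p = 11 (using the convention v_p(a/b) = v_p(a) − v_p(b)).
v_11(17/26) = 0

Factor powers of 11 from the numerator and denominator of the reduced fraction: 17 = 11^0 · 17 and 26 = 11^0 · 26. Apply v_p(a/b) = v_p(a) − v_p(b): v_11(17/26) = 0 − 0 = 0.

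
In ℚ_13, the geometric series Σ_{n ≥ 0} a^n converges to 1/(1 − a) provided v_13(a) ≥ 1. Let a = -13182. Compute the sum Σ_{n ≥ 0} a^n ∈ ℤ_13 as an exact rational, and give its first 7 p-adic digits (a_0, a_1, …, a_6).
Σ a^n = 1/(1 − a) = 1/13183;  first 7 digits = (1, 0, 0, 7, 12, 12, 9)

v_13(a) = 3 ≥ 1, so the series converges in ℤ_13 to 1/(1 − a) = 1/(1 − (-13182)) = 1/13183. Expand this rational in ℤ_13: compute digits iteratively via d_i = x_i mod 13, x_{i+1} = (x_i − d_i)/13. The first 7 digits are (1, 0, 0, 7, 12, 12, 9).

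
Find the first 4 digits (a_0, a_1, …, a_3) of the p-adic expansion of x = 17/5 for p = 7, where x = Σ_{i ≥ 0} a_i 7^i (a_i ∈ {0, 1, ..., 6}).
(a_0, …, a_3) = (2, 3, 1, 4)

v_7(17/5) = 0 (numerator and denominator both coprime to 7), so x ∈ ℤ_7^×. Compute digits iteratively via a_i = x_i mod 7, x_{i+1} = (x_i − a_i)/7, with x_0 = x:
  x_0 = 17/5;  a_0 = 2;  x_1 = (x_0 − 2)/7 = 1/5
  x_1 = 1/5;  a_1 = 3;  x_2 = (x_1 − 3)/7 = -2/5
  x_2 = -2/5;  a_2 = 1;  x_3 = (x_2 − 1)/7 = -1/5
  x_3 = -1/5;  a_3 = 4;  x_4 = (x_3 − 4)/7 = -3/5
Digits: (2, 3, 1, 4).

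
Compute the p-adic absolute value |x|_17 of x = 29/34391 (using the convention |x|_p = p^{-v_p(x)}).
|29/34391|_17 = 4913

Step 1 — compute v_17(x) by factoring powers of 17 out of the numerator and denominator: v_17(29/34391) = -3. Step 2 — apply |x|_p = p^{-v_p(x)} = 17^{3} = 4913.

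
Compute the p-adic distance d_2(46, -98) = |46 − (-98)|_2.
d_2(46, -98) = 1/16

Step 1 — x − y = 46 − (-98) = 144. Step 2 — v_2(144) = 4 (factor: 144 = (2^4 · 9); the sign does not affect v_p). Step 3 — |x − y|_2 = 2^{-4} = 1/16.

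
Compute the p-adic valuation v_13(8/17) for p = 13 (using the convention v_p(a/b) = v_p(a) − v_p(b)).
v_13(8/17) = 0

Factor powers of 13 from the numerator and denominator of the reduced fraction: 8 = 13^0 · 8 and 17 = 13^0 · 17. Apply v_p(a/b) = v_p(a) − v_p(b): v_13(8/17) = 0 − 0 = 0.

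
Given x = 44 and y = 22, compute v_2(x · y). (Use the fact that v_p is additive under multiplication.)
v_2(968) = 3

v_p(x) = 2 (factor: 44 = 2^2 · 11); v_p(y) = 1 (factor: 22 = 2^1 · 11). Additivity: v_p(xy) = v_p(x) + v_p(y) = 2 + 1 = 3. (Direct check: xy = 968 = 2^3 · (121).)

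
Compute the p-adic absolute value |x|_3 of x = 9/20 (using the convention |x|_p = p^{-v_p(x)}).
|9/20|_3 = 1/9

Step 1 — compute v_3(x) by factoring powers of 3 out of the numerator and denominator: v_3(9/20) = 2. Step 2 — apply |x|_p = p^{-v_p(x)} = 3^{-2} = 1/9.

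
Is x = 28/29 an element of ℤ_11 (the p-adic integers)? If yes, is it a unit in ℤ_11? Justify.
x ∈ ℤ_11^× (unit); v_11(x) = 0

ℤ_11 = {x ∈ ℚ_11 : v_11(x) ≥ 0} and ℤ_11^× = {x ∈ ℤ_11 : v_11(x) = 0}. Here v_11(28/29) = v_11(num) − v_11(den) = 0; compare against these criteria.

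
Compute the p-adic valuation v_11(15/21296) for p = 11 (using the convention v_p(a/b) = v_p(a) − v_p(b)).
v_11(15/21296) = -3

Factor powers of 11 from the numerator and denominator of the reduced fraction: 15 = 11^0 · 15 and 21296 = 11^3 · 16. Apply v_p(a/b) = v_p(a) − v_p(b): v_11(15/21296) = 0 − 3 = -3.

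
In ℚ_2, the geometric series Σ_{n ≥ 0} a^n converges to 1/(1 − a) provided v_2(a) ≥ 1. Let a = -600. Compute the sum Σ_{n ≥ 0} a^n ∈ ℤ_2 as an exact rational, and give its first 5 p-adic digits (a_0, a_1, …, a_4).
Σ a^n = 1/(1 − a) = 1/601;  first 5 digits = (1, 0, 0, 1, 0)

v_2(a) = 3 ≥ 1, so the series converges in ℤ_2 to 1/(1 − a) = 1/(1 − (-600)) = 1/601. Expand this rational in ℤ_2: compute digits iteratively via d_i = x_i mod 2, x_{i+1} = (x_i − d_i)/2. The first 5 digits are (1, 0, 0, 1, 0).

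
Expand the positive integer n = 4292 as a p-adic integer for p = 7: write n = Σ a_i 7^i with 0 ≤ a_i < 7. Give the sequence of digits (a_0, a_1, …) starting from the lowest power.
(a_0, a_1, …) = (1, 4, 3, 5, 1)

Repeated division by 7 gives the digits low-to-high: 4292 = 1 + 4·7^1 + 3·7^2 + 5·7^3 + 1·7^4. Digit sequence: (1, 4, 3, 5, 1).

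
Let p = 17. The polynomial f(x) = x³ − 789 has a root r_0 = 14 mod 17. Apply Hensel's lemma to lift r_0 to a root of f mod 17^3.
r_2 = 3142 (mod 4913)

Hensel: r_{i+1} = r_i − f(r_i)/f′(r_i) mod 17^{i+2}, where f′(x) = 3x². Iterate:
  r_0 = 14 (mod 17)
  r_1 = 252 (mod 289)
  r_2 = 3142 (mod 4913)
Final: r = 3142 with f(r) ≡ 0 mod 17^3.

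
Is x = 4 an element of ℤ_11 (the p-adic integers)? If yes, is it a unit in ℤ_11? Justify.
x ∈ ℤ_11^× (unit); v_11(x) = 0

ℤ_11 = {x ∈ ℚ_11 : v_11(x) ≥ 0} and ℤ_11^× = {x ∈ ℤ_11 : v_11(x) = 0}. Here v_11(4) = v_11(num) − v_11(den) = 0; compare against these criteria.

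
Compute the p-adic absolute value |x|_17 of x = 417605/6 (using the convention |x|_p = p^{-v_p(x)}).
|417605/6|_17 = 1/83521

Step 1 — compute v_17(x) by factoring powers of 17 out of the numerator and denominator: v_17(417605/6) = 4. Step 2 — apply |x|_p = p^{-v_p(x)} = 17^{-4} = 1/83521.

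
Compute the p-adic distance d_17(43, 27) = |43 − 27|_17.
d_17(43, 27) = 1

Step 1 — x − y = 43 − 27 = 16. Step 2 — v_17(16) = 0 (factor: 16 = (17^0 · 16); the sign does not affect v_p). Step 3 — |x − y|_17 = 17^{0} = 1.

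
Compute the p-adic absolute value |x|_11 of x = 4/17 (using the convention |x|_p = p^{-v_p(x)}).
|4/17|_11 = 1

Step 1 — compute v_11(x) by factoring powers of 11 out of the numerator and denominator: v_11(4/17) = 0. Step 2 — apply |x|_p = p^{-v_p(x)} = 11^{0} = 1.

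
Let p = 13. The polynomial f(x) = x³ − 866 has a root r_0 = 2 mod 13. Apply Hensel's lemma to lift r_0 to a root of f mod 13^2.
r_1 = 158 (mod 169)

Hensel: r_{i+1} = r_i − f(r_i)/f′(r_i) mod 13^{i+2}, where f′(x) = 3x². Iterate:
  r_0 = 2 (mod 13)
  r_1 = 158 (mod 169)
Final: r = 158 with f(r) ≡ 0 mod 13^2.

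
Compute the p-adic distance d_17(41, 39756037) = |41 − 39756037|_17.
d_17(41, 39756037) = 1/1419857

Step 1 — x − y = 41 − 39756037 = -39755996. Step 2 — v_17(-39755996) = 5 (factor: -39755996 = −(17^5 · 28); the sign does not affect v_p). Step 3 — |x − y|_17 = 17^{-5} = 1/1419857.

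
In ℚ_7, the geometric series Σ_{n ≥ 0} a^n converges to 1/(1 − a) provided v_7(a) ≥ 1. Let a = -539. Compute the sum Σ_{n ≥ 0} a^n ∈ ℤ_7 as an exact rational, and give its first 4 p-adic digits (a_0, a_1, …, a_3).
Σ a^n = 1/(1 − a) = 1/540;  first 4 digits = (1, 0, 3, 5)

v_7(a) = 2 ≥ 1, so the series converges in ℤ_7 to 1/(1 − a) = 1/(1 − (-539)) = 1/540. Expand this rational in ℤ_7: compute digits iteratively via d_i = x_i mod 7, x_{i+1} = (x_i − d_i)/7. The first 4 digits are (1, 0, 3, 5).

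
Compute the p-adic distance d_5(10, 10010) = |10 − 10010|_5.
d_5(10, 10010) = 1/625

Step 1 — x − y = 10 − 10010 = -10000. Step 2 — v_5(-10000) = 4 (factor: -10000 = −(5^4 · 16); the sign does not affect v_p). Step 3 — |x − y|_5 = 5^{-4} = 1/625.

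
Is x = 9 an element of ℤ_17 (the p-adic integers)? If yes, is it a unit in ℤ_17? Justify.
x ∈ ℤ_17^× (unit); v_17(x) = 0

ℤ_17 = {x ∈ ℚ_17 : v_17(x) ≥ 0} and ℤ_17^× = {x ∈ ℤ_17 : v_17(x) = 0}. Here v_17(9) = v_17(num) − v_17(den) = 0; compare against these criteria.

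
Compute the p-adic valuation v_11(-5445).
v_11(-5445) = 2

v_11(n) is the largest exponent k such that 11^k divides n. Factor out: -5445 = -11^2 · 45. (Sign doesn't affect v_p.) So v_11(-5445) = 2.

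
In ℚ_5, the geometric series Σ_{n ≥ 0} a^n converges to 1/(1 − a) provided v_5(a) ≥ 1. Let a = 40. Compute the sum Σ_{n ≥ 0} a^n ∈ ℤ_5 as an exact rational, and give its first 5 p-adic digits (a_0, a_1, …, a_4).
Σ a^n = 1/(1 − a) = -1/39;  first 5 digits = (1, 3, 0, 0, 1)

v_5(a) = 1 ≥ 1, so the series converges in ℤ_5 to 1/(1 − a) = 1/(1 − 40) = -1/39. Expand this rational in ℤ_5: compute digits iteratively via d_i = x_i mod 5, x_{i+1} = (x_i − d_i)/5. The first 5 digits are (1, 3, 0, 0, 1).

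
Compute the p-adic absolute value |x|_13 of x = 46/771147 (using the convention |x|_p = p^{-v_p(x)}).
|46/771147|_13 = 28561

Step 1 — compute v_13(x) by factoring powers of 13 out of the numerator and denominator: v_13(46/771147) = -4. Step 2 — apply |x|_p = p^{-v_p(x)} = 13^{4} = 28561.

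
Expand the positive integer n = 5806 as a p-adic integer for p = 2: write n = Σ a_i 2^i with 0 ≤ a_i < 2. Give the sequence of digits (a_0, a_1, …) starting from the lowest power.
(a_0, a_1, …) = (0, 1, 1, 1, 0, 1, 0, 1, 0, 1, 1, 0, 1)

Repeated division by 2 gives the digits low-to-high: 5806 = 1·2^1 + 1·2^2 + 1·2^3 + 1·2^5 + 1·2^7 + 1·2^9 + 1·2^10 + 1·2^12. Digit sequence: (0, 1, 1, 1, 0, 1, 0, 1, 0, 1, 1, 0, 1).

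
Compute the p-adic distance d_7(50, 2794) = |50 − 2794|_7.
d_7(50, 2794) = 1/343

Step 1 — x − y = 50 − 2794 = -2744. Step 2 — v_7(-2744) = 3 (factor: -2744 = −(7^3 · 8); the sign does not affect v_p). Step 3 — |x − y|_7 = 7^{-3} = 1/343.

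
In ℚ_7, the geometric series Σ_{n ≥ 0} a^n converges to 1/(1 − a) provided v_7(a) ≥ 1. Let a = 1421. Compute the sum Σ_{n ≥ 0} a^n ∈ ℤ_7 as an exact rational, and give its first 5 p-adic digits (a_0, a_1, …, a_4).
Σ a^n = 1/(1 − a) = -1/1420;  first 5 digits = (1, 0, 1, 4, 1)

v_7(a) = 2 ≥ 1, so the series converges in ℤ_7 to 1/(1 − a) = 1/(1 − 1421) = -1/1420. Expand this rational in ℤ_7: compute digits iteratively via d_i = x_i mod 7, x_{i+1} = (x_i − d_i)/7. The first 5 digits are (1, 0, 1, 4, 1).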